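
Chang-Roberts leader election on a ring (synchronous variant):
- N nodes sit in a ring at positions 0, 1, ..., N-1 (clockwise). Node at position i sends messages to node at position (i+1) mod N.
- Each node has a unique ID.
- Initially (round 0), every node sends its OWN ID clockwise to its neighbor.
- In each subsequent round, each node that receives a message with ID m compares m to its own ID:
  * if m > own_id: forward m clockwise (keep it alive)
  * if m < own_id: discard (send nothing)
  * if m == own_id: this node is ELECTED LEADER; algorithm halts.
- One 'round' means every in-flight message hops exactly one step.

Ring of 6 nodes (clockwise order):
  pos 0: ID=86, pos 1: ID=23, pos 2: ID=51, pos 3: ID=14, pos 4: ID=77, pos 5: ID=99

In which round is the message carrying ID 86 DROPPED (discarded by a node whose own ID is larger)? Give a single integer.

Answer: 5

Derivation:
Round 1: pos1(id23) recv 86: fwd; pos2(id51) recv 23: drop; pos3(id14) recv 51: fwd; pos4(id77) recv 14: drop; pos5(id99) recv 77: drop; pos0(id86) recv 99: fwd
Round 2: pos2(id51) recv 86: fwd; pos4(id77) recv 51: drop; pos1(id23) recv 99: fwd
Round 3: pos3(id14) recv 86: fwd; pos2(id51) recv 99: fwd
Round 4: pos4(id77) recv 86: fwd; pos3(id14) recv 99: fwd
Round 5: pos5(id99) recv 86: drop; pos4(id77) recv 99: fwd
Round 6: pos5(id99) recv 99: ELECTED
Message ID 86 originates at pos 0; dropped at pos 5 in round 5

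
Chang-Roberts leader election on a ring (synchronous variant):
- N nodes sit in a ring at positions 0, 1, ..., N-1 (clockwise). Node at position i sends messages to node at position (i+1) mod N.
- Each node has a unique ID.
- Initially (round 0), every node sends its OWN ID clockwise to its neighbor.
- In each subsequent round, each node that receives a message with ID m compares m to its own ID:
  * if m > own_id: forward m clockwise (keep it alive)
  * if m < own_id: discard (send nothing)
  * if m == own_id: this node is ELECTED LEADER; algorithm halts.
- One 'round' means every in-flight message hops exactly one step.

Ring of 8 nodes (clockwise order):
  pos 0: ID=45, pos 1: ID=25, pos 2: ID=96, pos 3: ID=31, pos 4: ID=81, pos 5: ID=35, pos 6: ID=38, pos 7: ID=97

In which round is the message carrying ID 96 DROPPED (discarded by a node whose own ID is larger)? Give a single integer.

Round 1: pos1(id25) recv 45: fwd; pos2(id96) recv 25: drop; pos3(id31) recv 96: fwd; pos4(id81) recv 31: drop; pos5(id35) recv 81: fwd; pos6(id38) recv 35: drop; pos7(id97) recv 38: drop; pos0(id45) recv 97: fwd
Round 2: pos2(id96) recv 45: drop; pos4(id81) recv 96: fwd; pos6(id38) recv 81: fwd; pos1(id25) recv 97: fwd
Round 3: pos5(id35) recv 96: fwd; pos7(id97) recv 81: drop; pos2(id96) recv 97: fwd
Round 4: pos6(id38) recv 96: fwd; pos3(id31) recv 97: fwd
Round 5: pos7(id97) recv 96: drop; pos4(id81) recv 97: fwd
Round 6: pos5(id35) recv 97: fwd
Round 7: pos6(id38) recv 97: fwd
Round 8: pos7(id97) recv 97: ELECTED
Message ID 96 originates at pos 2; dropped at pos 7 in round 5

Answer: 5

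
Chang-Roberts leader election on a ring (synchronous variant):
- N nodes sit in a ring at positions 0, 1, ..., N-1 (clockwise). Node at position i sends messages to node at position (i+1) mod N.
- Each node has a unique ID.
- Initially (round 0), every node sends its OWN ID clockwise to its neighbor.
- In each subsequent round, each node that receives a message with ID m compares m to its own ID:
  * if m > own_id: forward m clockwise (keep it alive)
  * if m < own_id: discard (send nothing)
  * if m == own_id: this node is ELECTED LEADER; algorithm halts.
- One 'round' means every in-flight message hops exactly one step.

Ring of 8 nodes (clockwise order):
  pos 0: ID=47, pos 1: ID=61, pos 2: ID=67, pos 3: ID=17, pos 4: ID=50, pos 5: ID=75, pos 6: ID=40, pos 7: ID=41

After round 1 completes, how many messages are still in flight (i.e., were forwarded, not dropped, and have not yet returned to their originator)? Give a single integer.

Answer: 2

Derivation:
Round 1: pos1(id61) recv 47: drop; pos2(id67) recv 61: drop; pos3(id17) recv 67: fwd; pos4(id50) recv 17: drop; pos5(id75) recv 50: drop; pos6(id40) recv 75: fwd; pos7(id41) recv 40: drop; pos0(id47) recv 41: drop
After round 1: 2 messages still in flight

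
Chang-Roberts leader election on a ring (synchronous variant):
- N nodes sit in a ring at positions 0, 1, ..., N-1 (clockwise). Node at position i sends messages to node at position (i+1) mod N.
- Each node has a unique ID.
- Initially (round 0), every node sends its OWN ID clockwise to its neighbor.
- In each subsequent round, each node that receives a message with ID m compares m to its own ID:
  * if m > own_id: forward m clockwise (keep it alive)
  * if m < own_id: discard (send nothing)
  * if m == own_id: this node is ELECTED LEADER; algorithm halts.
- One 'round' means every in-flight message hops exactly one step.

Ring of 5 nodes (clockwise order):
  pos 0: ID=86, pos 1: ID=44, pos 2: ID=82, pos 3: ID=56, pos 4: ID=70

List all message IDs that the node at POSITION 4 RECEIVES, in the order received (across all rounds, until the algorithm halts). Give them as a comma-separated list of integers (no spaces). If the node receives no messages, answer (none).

Answer: 56,82,86

Derivation:
Round 1: pos1(id44) recv 86: fwd; pos2(id82) recv 44: drop; pos3(id56) recv 82: fwd; pos4(id70) recv 56: drop; pos0(id86) recv 70: drop
Round 2: pos2(id82) recv 86: fwd; pos4(id70) recv 82: fwd
Round 3: pos3(id56) recv 86: fwd; pos0(id86) recv 82: drop
Round 4: pos4(id70) recv 86: fwd
Round 5: pos0(id86) recv 86: ELECTED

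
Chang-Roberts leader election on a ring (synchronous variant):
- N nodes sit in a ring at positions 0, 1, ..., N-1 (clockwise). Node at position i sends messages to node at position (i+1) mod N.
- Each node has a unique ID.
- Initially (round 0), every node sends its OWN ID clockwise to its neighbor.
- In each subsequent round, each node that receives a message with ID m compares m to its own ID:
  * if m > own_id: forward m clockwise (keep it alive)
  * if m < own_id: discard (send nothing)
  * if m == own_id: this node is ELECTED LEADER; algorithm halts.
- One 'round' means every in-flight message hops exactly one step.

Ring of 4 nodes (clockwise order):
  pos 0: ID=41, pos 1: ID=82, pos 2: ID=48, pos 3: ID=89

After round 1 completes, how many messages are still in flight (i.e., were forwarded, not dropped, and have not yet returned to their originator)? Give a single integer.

Round 1: pos1(id82) recv 41: drop; pos2(id48) recv 82: fwd; pos3(id89) recv 48: drop; pos0(id41) recv 89: fwd
After round 1: 2 messages still in flight

Answer: 2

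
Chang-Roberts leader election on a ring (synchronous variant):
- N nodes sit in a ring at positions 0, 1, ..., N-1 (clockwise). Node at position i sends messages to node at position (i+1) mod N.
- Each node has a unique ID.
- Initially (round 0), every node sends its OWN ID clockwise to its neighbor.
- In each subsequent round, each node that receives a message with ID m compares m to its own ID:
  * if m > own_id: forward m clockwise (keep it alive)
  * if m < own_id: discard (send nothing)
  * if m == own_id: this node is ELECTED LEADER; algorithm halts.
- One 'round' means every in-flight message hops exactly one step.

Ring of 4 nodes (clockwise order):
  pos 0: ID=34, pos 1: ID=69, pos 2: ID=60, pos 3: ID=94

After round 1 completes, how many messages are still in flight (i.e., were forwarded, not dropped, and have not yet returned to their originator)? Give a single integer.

Answer: 2

Derivation:
Round 1: pos1(id69) recv 34: drop; pos2(id60) recv 69: fwd; pos3(id94) recv 60: drop; pos0(id34) recv 94: fwd
After round 1: 2 messages still in flight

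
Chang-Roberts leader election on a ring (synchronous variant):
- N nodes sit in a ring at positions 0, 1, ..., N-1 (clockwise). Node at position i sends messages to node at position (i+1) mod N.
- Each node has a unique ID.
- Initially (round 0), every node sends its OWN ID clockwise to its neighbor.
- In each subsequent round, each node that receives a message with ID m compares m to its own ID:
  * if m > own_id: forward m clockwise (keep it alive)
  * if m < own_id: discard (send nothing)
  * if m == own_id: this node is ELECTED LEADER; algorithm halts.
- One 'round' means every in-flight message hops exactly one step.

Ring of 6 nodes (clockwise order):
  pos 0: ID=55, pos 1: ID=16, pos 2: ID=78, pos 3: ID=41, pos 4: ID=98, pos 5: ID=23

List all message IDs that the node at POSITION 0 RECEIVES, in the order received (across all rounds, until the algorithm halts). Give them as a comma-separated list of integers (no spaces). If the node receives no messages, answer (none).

Answer: 23,98

Derivation:
Round 1: pos1(id16) recv 55: fwd; pos2(id78) recv 16: drop; pos3(id41) recv 78: fwd; pos4(id98) recv 41: drop; pos5(id23) recv 98: fwd; pos0(id55) recv 23: drop
Round 2: pos2(id78) recv 55: drop; pos4(id98) recv 78: drop; pos0(id55) recv 98: fwd
Round 3: pos1(id16) recv 98: fwd
Round 4: pos2(id78) recv 98: fwd
Round 5: pos3(id41) recv 98: fwd
Round 6: pos4(id98) recv 98: ELECTED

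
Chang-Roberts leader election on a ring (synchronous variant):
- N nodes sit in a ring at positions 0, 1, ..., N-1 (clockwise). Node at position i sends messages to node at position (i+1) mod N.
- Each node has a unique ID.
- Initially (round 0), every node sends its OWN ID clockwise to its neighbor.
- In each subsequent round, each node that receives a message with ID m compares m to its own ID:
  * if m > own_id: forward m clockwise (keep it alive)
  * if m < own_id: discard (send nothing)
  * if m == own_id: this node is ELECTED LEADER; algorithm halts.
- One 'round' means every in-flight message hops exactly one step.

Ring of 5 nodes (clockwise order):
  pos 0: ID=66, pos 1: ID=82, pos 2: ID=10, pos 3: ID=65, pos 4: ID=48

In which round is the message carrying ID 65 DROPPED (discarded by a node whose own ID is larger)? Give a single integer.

Round 1: pos1(id82) recv 66: drop; pos2(id10) recv 82: fwd; pos3(id65) recv 10: drop; pos4(id48) recv 65: fwd; pos0(id66) recv 48: drop
Round 2: pos3(id65) recv 82: fwd; pos0(id66) recv 65: drop
Round 3: pos4(id48) recv 82: fwd
Round 4: pos0(id66) recv 82: fwd
Round 5: pos1(id82) recv 82: ELECTED
Message ID 65 originates at pos 3; dropped at pos 0 in round 2

Answer: 2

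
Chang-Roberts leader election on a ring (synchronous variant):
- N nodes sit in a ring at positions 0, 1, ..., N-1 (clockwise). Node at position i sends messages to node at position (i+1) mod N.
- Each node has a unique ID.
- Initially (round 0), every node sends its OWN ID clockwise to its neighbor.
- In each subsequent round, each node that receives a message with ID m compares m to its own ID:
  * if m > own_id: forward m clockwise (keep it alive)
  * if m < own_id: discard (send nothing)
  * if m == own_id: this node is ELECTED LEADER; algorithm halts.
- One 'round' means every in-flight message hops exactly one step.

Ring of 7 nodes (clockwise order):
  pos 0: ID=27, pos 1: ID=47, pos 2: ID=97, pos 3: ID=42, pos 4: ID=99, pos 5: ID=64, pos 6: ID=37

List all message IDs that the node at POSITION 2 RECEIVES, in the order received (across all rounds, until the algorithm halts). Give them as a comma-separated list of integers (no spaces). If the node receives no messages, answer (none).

Round 1: pos1(id47) recv 27: drop; pos2(id97) recv 47: drop; pos3(id42) recv 97: fwd; pos4(id99) recv 42: drop; pos5(id64) recv 99: fwd; pos6(id37) recv 64: fwd; pos0(id27) recv 37: fwd
Round 2: pos4(id99) recv 97: drop; pos6(id37) recv 99: fwd; pos0(id27) recv 64: fwd; pos1(id47) recv 37: drop
Round 3: pos0(id27) recv 99: fwd; pos1(id47) recv 64: fwd
Round 4: pos1(id47) recv 99: fwd; pos2(id97) recv 64: drop
Round 5: pos2(id97) recv 99: fwd
Round 6: pos3(id42) recv 99: fwd
Round 7: pos4(id99) recv 99: ELECTED

Answer: 47,64,99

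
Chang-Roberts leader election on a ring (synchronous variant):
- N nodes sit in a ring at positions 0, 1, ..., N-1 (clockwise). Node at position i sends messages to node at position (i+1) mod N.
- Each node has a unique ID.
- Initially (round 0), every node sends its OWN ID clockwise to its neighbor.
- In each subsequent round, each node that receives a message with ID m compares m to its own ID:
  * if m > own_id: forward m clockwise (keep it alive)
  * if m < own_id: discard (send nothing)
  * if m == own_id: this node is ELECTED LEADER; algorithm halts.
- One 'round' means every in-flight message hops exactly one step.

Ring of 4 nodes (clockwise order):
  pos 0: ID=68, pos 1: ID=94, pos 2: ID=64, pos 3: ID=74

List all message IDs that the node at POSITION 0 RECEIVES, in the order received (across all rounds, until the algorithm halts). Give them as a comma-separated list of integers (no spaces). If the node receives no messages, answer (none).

Round 1: pos1(id94) recv 68: drop; pos2(id64) recv 94: fwd; pos3(id74) recv 64: drop; pos0(id68) recv 74: fwd
Round 2: pos3(id74) recv 94: fwd; pos1(id94) recv 74: drop
Round 3: pos0(id68) recv 94: fwd
Round 4: pos1(id94) recv 94: ELECTED

Answer: 74,94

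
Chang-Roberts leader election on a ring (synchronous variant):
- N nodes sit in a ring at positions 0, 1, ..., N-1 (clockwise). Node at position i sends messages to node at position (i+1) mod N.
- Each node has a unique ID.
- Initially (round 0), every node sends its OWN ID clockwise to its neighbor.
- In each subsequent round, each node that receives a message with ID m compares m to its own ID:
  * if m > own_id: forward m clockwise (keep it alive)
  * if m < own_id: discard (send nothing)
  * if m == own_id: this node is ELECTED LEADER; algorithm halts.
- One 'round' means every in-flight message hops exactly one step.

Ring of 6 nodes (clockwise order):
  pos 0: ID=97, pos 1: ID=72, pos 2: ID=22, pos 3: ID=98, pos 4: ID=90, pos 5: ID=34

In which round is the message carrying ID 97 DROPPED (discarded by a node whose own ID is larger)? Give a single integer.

Round 1: pos1(id72) recv 97: fwd; pos2(id22) recv 72: fwd; pos3(id98) recv 22: drop; pos4(id90) recv 98: fwd; pos5(id34) recv 90: fwd; pos0(id97) recv 34: drop
Round 2: pos2(id22) recv 97: fwd; pos3(id98) recv 72: drop; pos5(id34) recv 98: fwd; pos0(id97) recv 90: drop
Round 3: pos3(id98) recv 97: drop; pos0(id97) recv 98: fwd
Round 4: pos1(id72) recv 98: fwd
Round 5: pos2(id22) recv 98: fwd
Round 6: pos3(id98) recv 98: ELECTED
Message ID 97 originates at pos 0; dropped at pos 3 in round 3

Answer: 3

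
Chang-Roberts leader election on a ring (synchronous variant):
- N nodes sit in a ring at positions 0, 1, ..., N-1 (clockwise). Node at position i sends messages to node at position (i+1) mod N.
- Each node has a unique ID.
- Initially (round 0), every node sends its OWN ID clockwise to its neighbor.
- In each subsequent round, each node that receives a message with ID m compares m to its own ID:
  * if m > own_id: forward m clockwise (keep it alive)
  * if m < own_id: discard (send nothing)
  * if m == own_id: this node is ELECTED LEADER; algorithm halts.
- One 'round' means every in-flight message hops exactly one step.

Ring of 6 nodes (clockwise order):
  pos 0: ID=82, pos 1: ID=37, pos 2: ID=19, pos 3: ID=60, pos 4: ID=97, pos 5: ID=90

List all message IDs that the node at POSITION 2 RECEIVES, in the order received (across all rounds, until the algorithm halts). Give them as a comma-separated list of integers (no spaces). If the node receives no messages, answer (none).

Answer: 37,82,90,97

Derivation:
Round 1: pos1(id37) recv 82: fwd; pos2(id19) recv 37: fwd; pos3(id60) recv 19: drop; pos4(id97) recv 60: drop; pos5(id90) recv 97: fwd; pos0(id82) recv 90: fwd
Round 2: pos2(id19) recv 82: fwd; pos3(id60) recv 37: drop; pos0(id82) recv 97: fwd; pos1(id37) recv 90: fwd
Round 3: pos3(id60) recv 82: fwd; pos1(id37) recv 97: fwd; pos2(id19) recv 90: fwd
Round 4: pos4(id97) recv 82: drop; pos2(id19) recv 97: fwd; pos3(id60) recv 90: fwd
Round 5: pos3(id60) recv 97: fwd; pos4(id97) recv 90: drop
Round 6: pos4(id97) recv 97: ELECTED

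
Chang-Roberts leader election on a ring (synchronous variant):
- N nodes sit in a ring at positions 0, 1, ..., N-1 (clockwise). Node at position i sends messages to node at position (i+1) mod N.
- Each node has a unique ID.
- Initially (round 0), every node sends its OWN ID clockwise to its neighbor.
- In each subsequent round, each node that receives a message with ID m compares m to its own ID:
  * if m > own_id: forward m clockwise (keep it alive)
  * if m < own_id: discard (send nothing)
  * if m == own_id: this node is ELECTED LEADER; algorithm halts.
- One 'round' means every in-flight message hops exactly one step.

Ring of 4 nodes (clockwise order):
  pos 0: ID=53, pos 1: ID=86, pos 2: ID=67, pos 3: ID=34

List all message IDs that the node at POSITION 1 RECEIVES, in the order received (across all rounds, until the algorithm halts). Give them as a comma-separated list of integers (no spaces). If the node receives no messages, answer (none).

Answer: 53,67,86

Derivation:
Round 1: pos1(id86) recv 53: drop; pos2(id67) recv 86: fwd; pos3(id34) recv 67: fwd; pos0(id53) recv 34: drop
Round 2: pos3(id34) recv 86: fwd; pos0(id53) recv 67: fwd
Round 3: pos0(id53) recv 86: fwd; pos1(id86) recv 67: drop
Round 4: pos1(id86) recv 86: ELECTED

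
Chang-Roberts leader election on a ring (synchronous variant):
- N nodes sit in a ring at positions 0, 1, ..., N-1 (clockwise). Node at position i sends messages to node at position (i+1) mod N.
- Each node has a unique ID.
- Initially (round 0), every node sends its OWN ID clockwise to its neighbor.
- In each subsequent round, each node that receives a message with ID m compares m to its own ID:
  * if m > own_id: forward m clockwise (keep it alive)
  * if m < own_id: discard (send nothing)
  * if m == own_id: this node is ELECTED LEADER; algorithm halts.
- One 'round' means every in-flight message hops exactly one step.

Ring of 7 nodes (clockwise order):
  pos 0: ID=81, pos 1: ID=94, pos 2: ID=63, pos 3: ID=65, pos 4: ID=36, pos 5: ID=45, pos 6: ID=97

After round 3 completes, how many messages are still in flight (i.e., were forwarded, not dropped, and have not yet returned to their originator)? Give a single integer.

Answer: 2

Derivation:
Round 1: pos1(id94) recv 81: drop; pos2(id63) recv 94: fwd; pos3(id65) recv 63: drop; pos4(id36) recv 65: fwd; pos5(id45) recv 36: drop; pos6(id97) recv 45: drop; pos0(id81) recv 97: fwd
Round 2: pos3(id65) recv 94: fwd; pos5(id45) recv 65: fwd; pos1(id94) recv 97: fwd
Round 3: pos4(id36) recv 94: fwd; pos6(id97) recv 65: drop; pos2(id63) recv 97: fwd
After round 3: 2 messages still in flight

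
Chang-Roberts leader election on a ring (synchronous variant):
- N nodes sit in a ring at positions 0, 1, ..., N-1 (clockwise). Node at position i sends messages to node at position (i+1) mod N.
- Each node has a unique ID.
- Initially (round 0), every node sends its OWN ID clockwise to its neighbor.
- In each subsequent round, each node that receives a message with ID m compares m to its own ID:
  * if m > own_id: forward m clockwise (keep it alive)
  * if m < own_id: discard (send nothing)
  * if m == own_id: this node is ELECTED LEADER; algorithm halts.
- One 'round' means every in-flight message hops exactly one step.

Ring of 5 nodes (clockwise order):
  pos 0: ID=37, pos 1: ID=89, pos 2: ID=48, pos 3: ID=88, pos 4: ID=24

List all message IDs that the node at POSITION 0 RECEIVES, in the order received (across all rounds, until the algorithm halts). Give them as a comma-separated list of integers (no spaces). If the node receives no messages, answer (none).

Round 1: pos1(id89) recv 37: drop; pos2(id48) recv 89: fwd; pos3(id88) recv 48: drop; pos4(id24) recv 88: fwd; pos0(id37) recv 24: drop
Round 2: pos3(id88) recv 89: fwd; pos0(id37) recv 88: fwd
Round 3: pos4(id24) recv 89: fwd; pos1(id89) recv 88: drop
Round 4: pos0(id37) recv 89: fwd
Round 5: pos1(id89) recv 89: ELECTED

Answer: 24,88,89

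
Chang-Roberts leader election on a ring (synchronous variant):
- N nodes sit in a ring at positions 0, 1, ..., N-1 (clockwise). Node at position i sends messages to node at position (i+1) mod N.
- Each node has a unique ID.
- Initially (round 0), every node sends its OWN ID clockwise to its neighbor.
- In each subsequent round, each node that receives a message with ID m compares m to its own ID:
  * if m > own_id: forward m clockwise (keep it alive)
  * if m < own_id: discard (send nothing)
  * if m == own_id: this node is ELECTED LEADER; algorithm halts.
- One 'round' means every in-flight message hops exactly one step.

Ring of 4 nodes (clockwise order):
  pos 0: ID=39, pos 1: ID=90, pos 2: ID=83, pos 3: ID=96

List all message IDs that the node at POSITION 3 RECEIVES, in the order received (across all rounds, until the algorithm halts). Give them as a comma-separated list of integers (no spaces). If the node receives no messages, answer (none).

Answer: 83,90,96

Derivation:
Round 1: pos1(id90) recv 39: drop; pos2(id83) recv 90: fwd; pos3(id96) recv 83: drop; pos0(id39) recv 96: fwd
Round 2: pos3(id96) recv 90: drop; pos1(id90) recv 96: fwd
Round 3: pos2(id83) recv 96: fwd
Round 4: pos3(id96) recv 96: ELECTED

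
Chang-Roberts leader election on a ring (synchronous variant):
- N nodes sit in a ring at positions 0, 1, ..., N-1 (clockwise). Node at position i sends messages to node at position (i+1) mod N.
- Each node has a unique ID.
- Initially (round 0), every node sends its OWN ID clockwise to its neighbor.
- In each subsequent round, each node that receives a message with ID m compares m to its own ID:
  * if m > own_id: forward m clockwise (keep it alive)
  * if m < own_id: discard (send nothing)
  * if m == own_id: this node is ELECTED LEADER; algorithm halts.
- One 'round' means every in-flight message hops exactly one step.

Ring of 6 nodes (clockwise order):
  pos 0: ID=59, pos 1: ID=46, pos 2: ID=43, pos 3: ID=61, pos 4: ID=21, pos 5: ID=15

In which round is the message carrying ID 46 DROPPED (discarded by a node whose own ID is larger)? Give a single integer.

Round 1: pos1(id46) recv 59: fwd; pos2(id43) recv 46: fwd; pos3(id61) recv 43: drop; pos4(id21) recv 61: fwd; pos5(id15) recv 21: fwd; pos0(id59) recv 15: drop
Round 2: pos2(id43) recv 59: fwd; pos3(id61) recv 46: drop; pos5(id15) recv 61: fwd; pos0(id59) recv 21: drop
Round 3: pos3(id61) recv 59: drop; pos0(id59) recv 61: fwd
Round 4: pos1(id46) recv 61: fwd
Round 5: pos2(id43) recv 61: fwd
Round 6: pos3(id61) recv 61: ELECTED
Message ID 46 originates at pos 1; dropped at pos 3 in round 2

Answer: 2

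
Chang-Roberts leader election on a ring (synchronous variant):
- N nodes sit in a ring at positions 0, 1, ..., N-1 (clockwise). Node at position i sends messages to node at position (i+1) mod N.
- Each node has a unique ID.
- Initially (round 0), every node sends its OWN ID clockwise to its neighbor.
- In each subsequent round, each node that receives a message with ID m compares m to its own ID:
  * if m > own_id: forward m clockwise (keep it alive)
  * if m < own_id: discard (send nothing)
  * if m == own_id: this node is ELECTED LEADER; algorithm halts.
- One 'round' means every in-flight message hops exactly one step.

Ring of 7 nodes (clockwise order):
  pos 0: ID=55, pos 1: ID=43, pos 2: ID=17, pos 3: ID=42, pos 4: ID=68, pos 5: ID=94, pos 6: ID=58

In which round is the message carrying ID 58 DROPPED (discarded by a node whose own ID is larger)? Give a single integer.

Round 1: pos1(id43) recv 55: fwd; pos2(id17) recv 43: fwd; pos3(id42) recv 17: drop; pos4(id68) recv 42: drop; pos5(id94) recv 68: drop; pos6(id58) recv 94: fwd; pos0(id55) recv 58: fwd
Round 2: pos2(id17) recv 55: fwd; pos3(id42) recv 43: fwd; pos0(id55) recv 94: fwd; pos1(id43) recv 58: fwd
Round 3: pos3(id42) recv 55: fwd; pos4(id68) recv 43: drop; pos1(id43) recv 94: fwd; pos2(id17) recv 58: fwd
Round 4: pos4(id68) recv 55: drop; pos2(id17) recv 94: fwd; pos3(id42) recv 58: fwd
Round 5: pos3(id42) recv 94: fwd; pos4(id68) recv 58: drop
Round 6: pos4(id68) recv 94: fwd
Round 7: pos5(id94) recv 94: ELECTED
Message ID 58 originates at pos 6; dropped at pos 4 in round 5

Answer: 5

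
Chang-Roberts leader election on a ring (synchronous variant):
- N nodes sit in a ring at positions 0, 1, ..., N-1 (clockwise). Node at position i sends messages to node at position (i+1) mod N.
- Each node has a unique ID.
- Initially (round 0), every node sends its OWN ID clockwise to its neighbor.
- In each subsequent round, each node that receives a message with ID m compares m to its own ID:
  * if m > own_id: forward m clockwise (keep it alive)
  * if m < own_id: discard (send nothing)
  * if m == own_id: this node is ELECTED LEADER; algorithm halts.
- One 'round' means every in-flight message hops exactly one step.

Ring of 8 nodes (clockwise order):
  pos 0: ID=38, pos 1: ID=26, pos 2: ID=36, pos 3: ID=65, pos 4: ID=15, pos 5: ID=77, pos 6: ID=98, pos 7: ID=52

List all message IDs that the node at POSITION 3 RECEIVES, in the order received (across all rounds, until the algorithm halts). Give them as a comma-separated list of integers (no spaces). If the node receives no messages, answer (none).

Round 1: pos1(id26) recv 38: fwd; pos2(id36) recv 26: drop; pos3(id65) recv 36: drop; pos4(id15) recv 65: fwd; pos5(id77) recv 15: drop; pos6(id98) recv 77: drop; pos7(id52) recv 98: fwd; pos0(id38) recv 52: fwd
Round 2: pos2(id36) recv 38: fwd; pos5(id77) recv 65: drop; pos0(id38) recv 98: fwd; pos1(id26) recv 52: fwd
Round 3: pos3(id65) recv 38: drop; pos1(id26) recv 98: fwd; pos2(id36) recv 52: fwd
Round 4: pos2(id36) recv 98: fwd; pos3(id65) recv 52: drop
Round 5: pos3(id65) recv 98: fwd
Round 6: pos4(id15) recv 98: fwd
Round 7: pos5(id77) recv 98: fwd
Round 8: pos6(id98) recv 98: ELECTED

Answer: 36,38,52,98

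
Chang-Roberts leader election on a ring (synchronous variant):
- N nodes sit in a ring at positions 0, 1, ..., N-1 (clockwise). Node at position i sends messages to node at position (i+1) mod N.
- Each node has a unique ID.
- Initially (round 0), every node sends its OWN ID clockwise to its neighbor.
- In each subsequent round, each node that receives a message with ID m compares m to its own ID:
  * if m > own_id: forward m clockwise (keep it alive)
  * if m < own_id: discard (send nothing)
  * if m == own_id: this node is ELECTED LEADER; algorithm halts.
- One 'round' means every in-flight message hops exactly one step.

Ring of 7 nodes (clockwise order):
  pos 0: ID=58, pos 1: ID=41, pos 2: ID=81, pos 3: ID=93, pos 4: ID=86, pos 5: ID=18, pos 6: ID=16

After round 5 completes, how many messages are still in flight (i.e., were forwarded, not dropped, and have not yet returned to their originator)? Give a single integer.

Round 1: pos1(id41) recv 58: fwd; pos2(id81) recv 41: drop; pos3(id93) recv 81: drop; pos4(id86) recv 93: fwd; pos5(id18) recv 86: fwd; pos6(id16) recv 18: fwd; pos0(id58) recv 16: drop
Round 2: pos2(id81) recv 58: drop; pos5(id18) recv 93: fwd; pos6(id16) recv 86: fwd; pos0(id58) recv 18: drop
Round 3: pos6(id16) recv 93: fwd; pos0(id58) recv 86: fwd
Round 4: pos0(id58) recv 93: fwd; pos1(id41) recv 86: fwd
Round 5: pos1(id41) recv 93: fwd; pos2(id81) recv 86: fwd
After round 5: 2 messages still in flight

Answer: 2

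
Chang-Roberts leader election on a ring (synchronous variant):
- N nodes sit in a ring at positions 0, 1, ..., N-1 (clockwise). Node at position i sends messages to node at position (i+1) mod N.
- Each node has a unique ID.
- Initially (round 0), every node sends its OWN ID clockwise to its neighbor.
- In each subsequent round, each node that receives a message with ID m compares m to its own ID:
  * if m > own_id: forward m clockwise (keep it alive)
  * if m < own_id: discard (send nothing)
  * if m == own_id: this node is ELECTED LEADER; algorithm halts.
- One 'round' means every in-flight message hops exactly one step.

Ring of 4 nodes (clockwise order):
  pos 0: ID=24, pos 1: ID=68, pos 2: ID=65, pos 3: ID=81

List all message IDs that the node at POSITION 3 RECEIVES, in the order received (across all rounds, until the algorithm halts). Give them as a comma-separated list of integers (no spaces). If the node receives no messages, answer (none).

Round 1: pos1(id68) recv 24: drop; pos2(id65) recv 68: fwd; pos3(id81) recv 65: drop; pos0(id24) recv 81: fwd
Round 2: pos3(id81) recv 68: drop; pos1(id68) recv 81: fwd
Round 3: pos2(id65) recv 81: fwd
Round 4: pos3(id81) recv 81: ELECTED

Answer: 65,68,81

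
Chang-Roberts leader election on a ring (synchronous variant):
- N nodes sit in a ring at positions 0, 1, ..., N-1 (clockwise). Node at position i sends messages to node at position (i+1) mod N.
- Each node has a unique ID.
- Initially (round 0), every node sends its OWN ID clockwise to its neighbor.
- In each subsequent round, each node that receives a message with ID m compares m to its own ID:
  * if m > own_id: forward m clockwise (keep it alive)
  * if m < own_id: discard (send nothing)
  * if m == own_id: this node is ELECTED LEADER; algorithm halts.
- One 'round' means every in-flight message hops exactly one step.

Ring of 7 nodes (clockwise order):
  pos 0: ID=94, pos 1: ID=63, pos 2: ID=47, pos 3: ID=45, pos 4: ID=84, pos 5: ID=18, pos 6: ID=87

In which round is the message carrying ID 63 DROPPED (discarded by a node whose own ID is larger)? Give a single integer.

Answer: 3

Derivation:
Round 1: pos1(id63) recv 94: fwd; pos2(id47) recv 63: fwd; pos3(id45) recv 47: fwd; pos4(id84) recv 45: drop; pos5(id18) recv 84: fwd; pos6(id87) recv 18: drop; pos0(id94) recv 87: drop
Round 2: pos2(id47) recv 94: fwd; pos3(id45) recv 63: fwd; pos4(id84) recv 47: drop; pos6(id87) recv 84: drop
Round 3: pos3(id45) recv 94: fwd; pos4(id84) recv 63: drop
Round 4: pos4(id84) recv 94: fwd
Round 5: pos5(id18) recv 94: fwd
Round 6: pos6(id87) recv 94: fwd
Round 7: pos0(id94) recv 94: ELECTED
Message ID 63 originates at pos 1; dropped at pos 4 in round 3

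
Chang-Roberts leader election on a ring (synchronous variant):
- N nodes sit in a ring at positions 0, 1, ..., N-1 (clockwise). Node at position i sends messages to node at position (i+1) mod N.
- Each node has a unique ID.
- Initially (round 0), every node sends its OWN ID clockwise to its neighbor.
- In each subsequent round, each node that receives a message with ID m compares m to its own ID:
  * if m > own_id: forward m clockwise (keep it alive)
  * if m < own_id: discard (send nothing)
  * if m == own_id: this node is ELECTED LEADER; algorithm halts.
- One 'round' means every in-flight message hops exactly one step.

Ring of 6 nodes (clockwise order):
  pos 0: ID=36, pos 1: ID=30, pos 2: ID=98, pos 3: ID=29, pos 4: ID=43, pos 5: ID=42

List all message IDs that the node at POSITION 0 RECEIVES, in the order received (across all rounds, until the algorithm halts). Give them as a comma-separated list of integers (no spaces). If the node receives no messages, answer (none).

Answer: 42,43,98

Derivation:
Round 1: pos1(id30) recv 36: fwd; pos2(id98) recv 30: drop; pos3(id29) recv 98: fwd; pos4(id43) recv 29: drop; pos5(id42) recv 43: fwd; pos0(id36) recv 42: fwd
Round 2: pos2(id98) recv 36: drop; pos4(id43) recv 98: fwd; pos0(id36) recv 43: fwd; pos1(id30) recv 42: fwd
Round 3: pos5(id42) recv 98: fwd; pos1(id30) recv 43: fwd; pos2(id98) recv 42: drop
Round 4: pos0(id36) recv 98: fwd; pos2(id98) recv 43: drop
Round 5: pos1(id30) recv 98: fwd
Round 6: pos2(id98) recv 98: ELECTED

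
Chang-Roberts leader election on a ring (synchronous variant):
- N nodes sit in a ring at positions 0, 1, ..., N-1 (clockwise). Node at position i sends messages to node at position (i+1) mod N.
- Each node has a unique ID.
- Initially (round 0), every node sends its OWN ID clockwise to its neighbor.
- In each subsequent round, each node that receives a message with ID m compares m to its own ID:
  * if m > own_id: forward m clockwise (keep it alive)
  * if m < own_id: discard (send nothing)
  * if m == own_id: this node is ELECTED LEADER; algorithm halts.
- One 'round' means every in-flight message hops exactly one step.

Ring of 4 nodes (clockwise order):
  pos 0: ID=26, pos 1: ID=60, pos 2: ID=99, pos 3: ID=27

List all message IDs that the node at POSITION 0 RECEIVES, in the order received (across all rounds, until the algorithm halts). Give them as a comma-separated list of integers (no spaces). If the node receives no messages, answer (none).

Round 1: pos1(id60) recv 26: drop; pos2(id99) recv 60: drop; pos3(id27) recv 99: fwd; pos0(id26) recv 27: fwd
Round 2: pos0(id26) recv 99: fwd; pos1(id60) recv 27: drop
Round 3: pos1(id60) recv 99: fwd
Round 4: pos2(id99) recv 99: ELECTED

Answer: 27,99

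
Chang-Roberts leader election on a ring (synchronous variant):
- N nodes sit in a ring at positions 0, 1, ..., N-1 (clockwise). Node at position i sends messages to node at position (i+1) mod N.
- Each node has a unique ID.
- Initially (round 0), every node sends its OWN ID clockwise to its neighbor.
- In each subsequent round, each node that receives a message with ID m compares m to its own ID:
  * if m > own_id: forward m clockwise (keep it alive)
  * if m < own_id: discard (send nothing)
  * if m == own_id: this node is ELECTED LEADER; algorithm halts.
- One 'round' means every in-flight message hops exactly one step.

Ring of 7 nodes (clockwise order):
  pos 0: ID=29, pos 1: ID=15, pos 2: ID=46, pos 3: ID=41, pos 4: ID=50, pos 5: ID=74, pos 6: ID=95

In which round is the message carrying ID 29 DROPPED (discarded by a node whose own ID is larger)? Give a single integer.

Round 1: pos1(id15) recv 29: fwd; pos2(id46) recv 15: drop; pos3(id41) recv 46: fwd; pos4(id50) recv 41: drop; pos5(id74) recv 50: drop; pos6(id95) recv 74: drop; pos0(id29) recv 95: fwd
Round 2: pos2(id46) recv 29: drop; pos4(id50) recv 46: drop; pos1(id15) recv 95: fwd
Round 3: pos2(id46) recv 95: fwd
Round 4: pos3(id41) recv 95: fwd
Round 5: pos4(id50) recv 95: fwd
Round 6: pos5(id74) recv 95: fwd
Round 7: pos6(id95) recv 95: ELECTED
Message ID 29 originates at pos 0; dropped at pos 2 in round 2

Answer: 2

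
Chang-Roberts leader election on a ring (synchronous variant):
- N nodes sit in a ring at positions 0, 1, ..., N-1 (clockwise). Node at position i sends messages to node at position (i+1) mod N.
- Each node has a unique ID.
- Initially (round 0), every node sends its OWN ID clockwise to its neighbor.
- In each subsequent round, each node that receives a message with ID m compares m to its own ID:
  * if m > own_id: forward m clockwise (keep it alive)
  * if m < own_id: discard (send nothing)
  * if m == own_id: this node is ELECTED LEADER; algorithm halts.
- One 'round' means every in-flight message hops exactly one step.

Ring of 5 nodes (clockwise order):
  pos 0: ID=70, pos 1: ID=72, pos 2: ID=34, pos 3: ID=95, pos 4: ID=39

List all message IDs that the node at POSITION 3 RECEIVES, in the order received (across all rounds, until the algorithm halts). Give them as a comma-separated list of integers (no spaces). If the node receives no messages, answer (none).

Answer: 34,72,95

Derivation:
Round 1: pos1(id72) recv 70: drop; pos2(id34) recv 72: fwd; pos3(id95) recv 34: drop; pos4(id39) recv 95: fwd; pos0(id70) recv 39: drop
Round 2: pos3(id95) recv 72: drop; pos0(id70) recv 95: fwd
Round 3: pos1(id72) recv 95: fwd
Round 4: pos2(id34) recv 95: fwd
Round 5: pos3(id95) recv 95: ELECTED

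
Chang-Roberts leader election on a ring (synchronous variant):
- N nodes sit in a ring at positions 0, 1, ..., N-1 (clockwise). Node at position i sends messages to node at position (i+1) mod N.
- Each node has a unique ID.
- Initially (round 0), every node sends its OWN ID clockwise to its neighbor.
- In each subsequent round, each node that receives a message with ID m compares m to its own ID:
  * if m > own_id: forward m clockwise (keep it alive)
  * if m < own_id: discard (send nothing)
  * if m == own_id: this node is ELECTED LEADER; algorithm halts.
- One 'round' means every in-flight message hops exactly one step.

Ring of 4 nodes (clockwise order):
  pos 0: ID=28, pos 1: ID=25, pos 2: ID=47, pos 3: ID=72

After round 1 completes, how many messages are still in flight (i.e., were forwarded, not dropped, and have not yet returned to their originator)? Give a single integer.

Round 1: pos1(id25) recv 28: fwd; pos2(id47) recv 25: drop; pos3(id72) recv 47: drop; pos0(id28) recv 72: fwd
After round 1: 2 messages still in flight

Answer: 2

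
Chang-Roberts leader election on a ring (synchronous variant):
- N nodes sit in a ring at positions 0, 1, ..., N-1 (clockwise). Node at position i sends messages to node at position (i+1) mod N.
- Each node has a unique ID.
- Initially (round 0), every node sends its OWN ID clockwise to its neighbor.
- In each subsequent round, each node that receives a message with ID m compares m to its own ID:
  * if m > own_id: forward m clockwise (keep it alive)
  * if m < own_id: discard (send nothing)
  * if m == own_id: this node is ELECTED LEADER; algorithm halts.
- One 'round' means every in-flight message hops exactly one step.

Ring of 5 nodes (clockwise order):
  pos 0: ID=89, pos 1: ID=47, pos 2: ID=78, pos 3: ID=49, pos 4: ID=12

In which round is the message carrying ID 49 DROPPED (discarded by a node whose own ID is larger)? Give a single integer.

Round 1: pos1(id47) recv 89: fwd; pos2(id78) recv 47: drop; pos3(id49) recv 78: fwd; pos4(id12) recv 49: fwd; pos0(id89) recv 12: drop
Round 2: pos2(id78) recv 89: fwd; pos4(id12) recv 78: fwd; pos0(id89) recv 49: drop
Round 3: pos3(id49) recv 89: fwd; pos0(id89) recv 78: drop
Round 4: pos4(id12) recv 89: fwd
Round 5: pos0(id89) recv 89: ELECTED
Message ID 49 originates at pos 3; dropped at pos 0 in round 2

Answer: 2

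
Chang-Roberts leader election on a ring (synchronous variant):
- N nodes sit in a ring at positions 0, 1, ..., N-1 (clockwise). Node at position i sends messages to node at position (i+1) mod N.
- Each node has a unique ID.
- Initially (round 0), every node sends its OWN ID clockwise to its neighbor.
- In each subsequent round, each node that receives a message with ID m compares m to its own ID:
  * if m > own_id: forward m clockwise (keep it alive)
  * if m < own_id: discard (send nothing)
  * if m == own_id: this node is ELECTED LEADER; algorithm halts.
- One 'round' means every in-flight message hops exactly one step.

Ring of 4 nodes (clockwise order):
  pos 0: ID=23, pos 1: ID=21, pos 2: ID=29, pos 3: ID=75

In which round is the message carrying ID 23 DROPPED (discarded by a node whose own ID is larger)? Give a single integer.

Answer: 2

Derivation:
Round 1: pos1(id21) recv 23: fwd; pos2(id29) recv 21: drop; pos3(id75) recv 29: drop; pos0(id23) recv 75: fwd
Round 2: pos2(id29) recv 23: drop; pos1(id21) recv 75: fwd
Round 3: pos2(id29) recv 75: fwd
Round 4: pos3(id75) recv 75: ELECTED
Message ID 23 originates at pos 0; dropped at pos 2 in round 2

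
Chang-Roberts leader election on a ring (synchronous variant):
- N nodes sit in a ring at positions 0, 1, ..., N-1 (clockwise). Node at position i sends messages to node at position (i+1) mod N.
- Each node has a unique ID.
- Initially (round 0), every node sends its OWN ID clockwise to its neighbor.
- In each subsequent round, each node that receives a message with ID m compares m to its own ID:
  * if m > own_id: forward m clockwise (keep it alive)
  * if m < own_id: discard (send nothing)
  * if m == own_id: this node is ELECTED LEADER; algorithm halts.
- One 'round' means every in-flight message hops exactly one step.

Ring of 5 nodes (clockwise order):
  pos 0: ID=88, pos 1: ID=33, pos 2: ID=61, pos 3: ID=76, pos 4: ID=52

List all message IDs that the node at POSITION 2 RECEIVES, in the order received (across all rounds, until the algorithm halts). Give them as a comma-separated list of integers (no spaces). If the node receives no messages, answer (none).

Answer: 33,88

Derivation:
Round 1: pos1(id33) recv 88: fwd; pos2(id61) recv 33: drop; pos3(id76) recv 61: drop; pos4(id52) recv 76: fwd; pos0(id88) recv 52: drop
Round 2: pos2(id61) recv 88: fwd; pos0(id88) recv 76: drop
Round 3: pos3(id76) recv 88: fwd
Round 4: pos4(id52) recv 88: fwd
Round 5: pos0(id88) recv 88: ELECTED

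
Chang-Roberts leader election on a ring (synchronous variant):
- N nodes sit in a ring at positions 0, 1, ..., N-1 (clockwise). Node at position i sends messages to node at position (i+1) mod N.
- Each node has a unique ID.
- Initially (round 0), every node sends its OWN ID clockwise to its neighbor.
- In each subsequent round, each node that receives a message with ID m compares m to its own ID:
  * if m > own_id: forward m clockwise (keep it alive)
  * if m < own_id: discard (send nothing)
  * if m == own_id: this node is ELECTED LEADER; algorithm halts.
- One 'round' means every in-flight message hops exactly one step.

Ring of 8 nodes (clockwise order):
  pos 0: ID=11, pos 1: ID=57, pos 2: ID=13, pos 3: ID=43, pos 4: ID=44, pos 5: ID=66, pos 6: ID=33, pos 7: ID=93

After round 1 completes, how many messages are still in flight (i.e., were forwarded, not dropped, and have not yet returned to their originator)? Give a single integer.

Round 1: pos1(id57) recv 11: drop; pos2(id13) recv 57: fwd; pos3(id43) recv 13: drop; pos4(id44) recv 43: drop; pos5(id66) recv 44: drop; pos6(id33) recv 66: fwd; pos7(id93) recv 33: drop; pos0(id11) recv 93: fwd
After round 1: 3 messages still in flight

Answer: 3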